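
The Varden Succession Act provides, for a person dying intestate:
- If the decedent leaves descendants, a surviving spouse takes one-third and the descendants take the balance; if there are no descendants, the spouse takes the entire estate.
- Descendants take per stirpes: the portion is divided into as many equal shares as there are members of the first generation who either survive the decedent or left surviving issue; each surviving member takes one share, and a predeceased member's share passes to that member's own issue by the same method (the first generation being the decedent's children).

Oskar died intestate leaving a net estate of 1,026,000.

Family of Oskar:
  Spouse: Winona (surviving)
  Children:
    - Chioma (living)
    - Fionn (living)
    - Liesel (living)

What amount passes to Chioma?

Winona takes one-third of 1,026,000 = 342,000. The remaining 684,000 passes to the descendants.
The descendants' portion (684,000) is divided into 3 shares of 228,000: Chioma, Fionn, and Liesel each take 228,000.

Chioma receives 228,000.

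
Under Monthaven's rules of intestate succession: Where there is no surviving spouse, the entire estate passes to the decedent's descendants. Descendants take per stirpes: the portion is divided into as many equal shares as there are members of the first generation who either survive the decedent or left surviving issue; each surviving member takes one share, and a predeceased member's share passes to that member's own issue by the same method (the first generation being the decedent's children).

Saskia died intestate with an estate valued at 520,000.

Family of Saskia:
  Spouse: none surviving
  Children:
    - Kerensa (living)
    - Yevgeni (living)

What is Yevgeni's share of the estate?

Yevgeni receives 260,000.

The entire 520,000 passes to the descendants.
That amount (520,000) is divided into 2 shares of 260,000: Kerensa and Yevgeni each take 260,000.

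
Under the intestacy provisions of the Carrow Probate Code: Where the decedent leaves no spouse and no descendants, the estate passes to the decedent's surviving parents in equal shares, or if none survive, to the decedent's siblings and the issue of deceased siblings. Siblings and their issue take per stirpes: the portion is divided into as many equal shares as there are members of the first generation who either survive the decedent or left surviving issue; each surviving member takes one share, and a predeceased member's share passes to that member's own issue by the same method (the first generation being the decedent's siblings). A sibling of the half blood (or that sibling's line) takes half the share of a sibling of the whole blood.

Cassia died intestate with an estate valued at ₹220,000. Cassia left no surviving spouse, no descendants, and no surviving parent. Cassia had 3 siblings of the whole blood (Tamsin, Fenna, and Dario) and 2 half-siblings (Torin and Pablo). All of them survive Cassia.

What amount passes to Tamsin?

Tamsin receives ₹55,000.

The entire ₹220,000 passes to the siblings and their issue.
Counting each half-blood sibling's line as half a unit, there are 4 units in ₹220,000, so one unit is ₹55,000. Whole-blood lines (Tamsin, Fenna, and Dario) take ₹55,000 each; half-blood lines (Torin and Pablo) take ₹27,500 each.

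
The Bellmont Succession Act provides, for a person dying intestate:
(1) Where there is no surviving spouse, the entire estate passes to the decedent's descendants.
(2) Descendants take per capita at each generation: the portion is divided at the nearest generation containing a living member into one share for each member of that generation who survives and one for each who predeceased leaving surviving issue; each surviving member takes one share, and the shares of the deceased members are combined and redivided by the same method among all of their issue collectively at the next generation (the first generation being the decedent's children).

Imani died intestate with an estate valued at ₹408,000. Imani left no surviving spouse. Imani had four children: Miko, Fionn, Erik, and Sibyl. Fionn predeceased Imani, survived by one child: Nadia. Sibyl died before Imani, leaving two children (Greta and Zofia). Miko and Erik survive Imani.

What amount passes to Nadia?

The entire ₹408,000 passes to the descendants.
That amount (₹408,000) is divided at the children's generation into 4 shares of ₹102,000. Miko and Erik each take ₹102,000. The 2 shares of the deceased (Fionn and Sibyl) are combined into a pool of ₹204,000.
That pool (₹204,000) is divided at the grandchildren's generation equally among Nadia, Greta, and Zofia: ₹68,000 each.

Nadia receives ₹68,000.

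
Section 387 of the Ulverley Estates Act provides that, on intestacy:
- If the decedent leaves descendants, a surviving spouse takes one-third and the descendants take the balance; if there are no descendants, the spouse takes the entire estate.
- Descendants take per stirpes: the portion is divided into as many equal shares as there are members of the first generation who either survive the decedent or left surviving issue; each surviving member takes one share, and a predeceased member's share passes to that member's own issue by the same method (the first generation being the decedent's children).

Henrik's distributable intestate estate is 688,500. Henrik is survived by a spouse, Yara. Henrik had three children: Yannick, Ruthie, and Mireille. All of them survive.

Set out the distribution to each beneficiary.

Yara takes one-third of 688,500 = 229,500. The remaining 459,000 passes to the descendants.
The descendants' portion (459,000) is divided into 3 shares of 153,000: Yannick, Ruthie, and Mireille each take 153,000.

Yara: 229,500; Yannick: 153,000; Ruthie: 153,000; Mireille: 153,000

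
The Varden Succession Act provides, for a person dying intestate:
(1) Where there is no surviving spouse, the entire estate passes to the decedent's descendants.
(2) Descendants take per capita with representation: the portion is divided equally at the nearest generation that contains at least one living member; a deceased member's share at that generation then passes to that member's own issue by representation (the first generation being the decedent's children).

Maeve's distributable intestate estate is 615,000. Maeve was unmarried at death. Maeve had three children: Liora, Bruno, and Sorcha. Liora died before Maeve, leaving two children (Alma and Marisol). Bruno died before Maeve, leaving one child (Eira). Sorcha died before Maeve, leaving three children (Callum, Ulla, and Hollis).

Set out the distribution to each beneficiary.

The entire 615,000 passes to the descendants.
No child survives, so the initial division is made at the grandchildren's generation.
That amount (615,000) is divided into 6 shares of 102,500: Alma, Marisol, Eira, Callum, Ulla, and Hollis each take 102,500.

Alma: 102,500; Marisol: 102,500; Eira: 102,500; Callum: 102,500; Ulla: 102,500; Hollis: 102,500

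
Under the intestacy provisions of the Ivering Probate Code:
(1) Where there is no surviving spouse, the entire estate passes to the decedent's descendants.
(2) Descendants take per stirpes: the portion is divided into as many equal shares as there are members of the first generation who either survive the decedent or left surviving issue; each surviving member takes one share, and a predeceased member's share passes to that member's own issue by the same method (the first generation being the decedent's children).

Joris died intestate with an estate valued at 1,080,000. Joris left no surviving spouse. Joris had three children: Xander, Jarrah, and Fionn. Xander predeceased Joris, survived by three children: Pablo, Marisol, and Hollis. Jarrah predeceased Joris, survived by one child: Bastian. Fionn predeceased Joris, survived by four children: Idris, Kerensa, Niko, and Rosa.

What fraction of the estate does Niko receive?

Niko receives 1/12 of the estate.

The entire 1,080,000 passes to the descendants.
That amount (1,080,000) is divided into 3 shares of 360,000: Xander's 360,000 share passes to Xander's issue; Jarrah's 360,000 share passes to Jarrah's issue; Fionn's 360,000 share passes to Fionn's issue.
Xander's share (360,000) is divided into 3 shares of 120,000: Pablo, Marisol, and Hollis each take 120,000.
Jarrah's share (360,000) passes entirely to Bastian.
Fionn's share (360,000) is divided into 4 shares of 90,000: Idris, Kerensa, Niko, and Rosa each take 90,000.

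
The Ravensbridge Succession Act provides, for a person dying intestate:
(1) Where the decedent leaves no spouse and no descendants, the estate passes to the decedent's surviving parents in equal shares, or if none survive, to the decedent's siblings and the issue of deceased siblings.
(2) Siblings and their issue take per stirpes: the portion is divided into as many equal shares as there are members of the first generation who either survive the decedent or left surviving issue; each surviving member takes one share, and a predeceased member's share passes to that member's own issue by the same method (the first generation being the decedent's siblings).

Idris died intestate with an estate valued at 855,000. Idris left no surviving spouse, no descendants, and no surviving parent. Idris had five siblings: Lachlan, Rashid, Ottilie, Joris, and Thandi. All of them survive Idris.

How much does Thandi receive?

Thandi receives 171,000.

The entire 855,000 passes to the siblings and their issue.
That amount (855,000) is divided into 5 shares of 171,000: Lachlan, Rashid, Ottilie, Joris, and Thandi each take 171,000.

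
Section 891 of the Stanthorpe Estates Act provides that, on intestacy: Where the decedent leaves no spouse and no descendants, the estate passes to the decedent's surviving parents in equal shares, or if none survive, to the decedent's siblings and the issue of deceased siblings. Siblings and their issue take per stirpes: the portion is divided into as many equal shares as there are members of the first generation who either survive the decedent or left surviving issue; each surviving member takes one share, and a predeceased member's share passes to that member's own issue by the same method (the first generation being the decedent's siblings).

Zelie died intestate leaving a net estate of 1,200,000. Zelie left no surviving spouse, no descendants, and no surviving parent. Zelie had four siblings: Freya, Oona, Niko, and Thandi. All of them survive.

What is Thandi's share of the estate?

The entire 1,200,000 passes to the siblings and their issue.
That amount (1,200,000) is divided into 4 shares of 300,000: Freya, Oona, Niko, and Thandi each take 300,000.

Thandi receives 300,000.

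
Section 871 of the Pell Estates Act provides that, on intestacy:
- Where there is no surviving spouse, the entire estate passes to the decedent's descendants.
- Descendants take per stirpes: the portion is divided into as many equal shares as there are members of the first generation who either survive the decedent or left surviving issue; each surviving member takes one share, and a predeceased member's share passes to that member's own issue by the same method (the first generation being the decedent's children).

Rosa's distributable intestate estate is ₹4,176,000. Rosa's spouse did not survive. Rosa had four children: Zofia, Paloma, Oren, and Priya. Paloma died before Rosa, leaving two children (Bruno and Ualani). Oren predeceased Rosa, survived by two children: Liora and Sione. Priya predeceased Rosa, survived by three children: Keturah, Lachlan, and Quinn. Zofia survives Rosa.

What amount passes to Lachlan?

Lachlan receives ₹348,000.

The entire ₹4,176,000 passes to the descendants.
That amount (₹4,176,000) is divided into 4 shares of ₹1,044,000: Zofia takes ₹1,044,000; Paloma's ₹1,044,000 share passes to Paloma's issue; Oren's ₹1,044,000 share passes to Oren's issue; Priya's ₹1,044,000 share passes to Priya's issue.
Paloma's share (₹1,044,000) is divided into 2 shares of ₹522,000: Bruno and Ualani each take ₹522,000.
Oren's share (₹1,044,000) is divided into 2 shares of ₹522,000: Liora and Sione each take ₹522,000.
Priya's share (₹1,044,000) is divided into 3 shares of ₹348,000: Keturah, Lachlan, and Quinn each take ₹348,000.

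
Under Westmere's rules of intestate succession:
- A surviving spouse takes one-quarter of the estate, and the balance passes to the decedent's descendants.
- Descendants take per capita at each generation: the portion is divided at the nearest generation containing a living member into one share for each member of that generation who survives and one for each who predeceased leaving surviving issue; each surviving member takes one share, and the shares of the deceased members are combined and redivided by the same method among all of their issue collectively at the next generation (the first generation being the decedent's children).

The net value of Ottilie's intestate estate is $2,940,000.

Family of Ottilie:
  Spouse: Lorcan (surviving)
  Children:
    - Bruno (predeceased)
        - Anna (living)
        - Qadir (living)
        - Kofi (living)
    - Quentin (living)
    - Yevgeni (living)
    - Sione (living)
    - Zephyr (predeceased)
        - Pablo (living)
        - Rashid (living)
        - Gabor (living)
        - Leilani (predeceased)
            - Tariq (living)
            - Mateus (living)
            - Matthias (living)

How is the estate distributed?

Lorcan: $735,000; Anna: $126,000; Qadir: $126,000; Kofi: $126,000; Quentin: $441,000; Yevgeni: $441,000; Sione: $441,000; Pablo: $126,000; Rashid: $126,000; Gabor: $126,000; Tariq: $42,000; Mateus: $42,000; Matthias: $42,000

Lorcan takes one-quarter of $2,940,000 = $735,000. The remaining $2,205,000 passes to the descendants.
The descendants' portion ($2,205,000) is divided at the children's generation into 5 shares of $441,000. Quentin, Yevgeni, and Sione each take $441,000. The 2 shares of the deceased (Bruno and Zephyr) are combined into a pool of $882,000.
That pool ($882,000) is divided at the grandchildren's generation into 7 shares of $126,000. Anna, Qadir, Kofi, Pablo, Rashid, and Gabor each take $126,000. The remaining share for the deceased Leilani ($126,000) is carried to the next generation.
That pool ($126,000) is divided at the great-grandchildren's generation equally among Tariq, Mateus, and Matthias: $42,000 each.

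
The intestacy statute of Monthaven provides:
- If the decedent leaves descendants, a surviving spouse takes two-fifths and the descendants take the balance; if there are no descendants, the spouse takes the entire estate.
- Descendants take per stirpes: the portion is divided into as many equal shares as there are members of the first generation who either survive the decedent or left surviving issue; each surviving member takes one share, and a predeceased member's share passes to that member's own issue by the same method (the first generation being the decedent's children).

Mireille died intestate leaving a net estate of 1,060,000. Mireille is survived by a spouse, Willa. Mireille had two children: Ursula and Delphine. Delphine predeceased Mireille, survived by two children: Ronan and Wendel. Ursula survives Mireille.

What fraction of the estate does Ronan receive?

Willa takes two-fifths of 1,060,000 = 424,000. The remaining 636,000 passes to the descendants.
The descendants' portion (636,000) is divided into 2 shares of 318,000: Ursula takes 318,000; Delphine's 318,000 share passes to Delphine's issue.
Delphine's share (318,000) is divided into 2 shares of 159,000: Ronan and Wendel each take 159,000.

Ronan receives 3/20 of the estate.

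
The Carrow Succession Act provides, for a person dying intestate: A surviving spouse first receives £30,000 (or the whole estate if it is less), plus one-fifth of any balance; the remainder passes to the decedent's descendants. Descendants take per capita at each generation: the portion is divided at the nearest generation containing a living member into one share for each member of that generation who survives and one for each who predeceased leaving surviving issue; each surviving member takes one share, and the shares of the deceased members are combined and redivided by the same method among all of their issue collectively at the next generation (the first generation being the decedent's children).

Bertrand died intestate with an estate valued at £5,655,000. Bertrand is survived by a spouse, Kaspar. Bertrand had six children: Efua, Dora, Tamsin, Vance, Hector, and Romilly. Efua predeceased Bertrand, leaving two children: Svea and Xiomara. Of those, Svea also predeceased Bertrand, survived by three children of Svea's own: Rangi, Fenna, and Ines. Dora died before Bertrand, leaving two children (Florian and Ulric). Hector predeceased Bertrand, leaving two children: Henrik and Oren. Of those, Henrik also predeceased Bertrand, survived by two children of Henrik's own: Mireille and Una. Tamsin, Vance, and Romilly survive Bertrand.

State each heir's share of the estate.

Kaspar first takes £30,000, leaving a balance of £5,625,000. Kaspar then takes one-fifth of the balance (£1,125,000), for a total of £1,155,000. The remaining £4,500,000 passes to the descendants.
The descendants' portion (£4,500,000) is divided at the children's generation into 6 shares of £750,000. Tamsin, Vance, and Romilly each take £750,000. The 3 shares of the deceased (Efua, Dora, and Hector) are combined into a pool of £2,250,000.
That pool (£2,250,000) is divided at the grandchildren's generation into 6 shares of £375,000. Xiomara, Florian, Ulric, and Oren each take £375,000. The 2 shares of the deceased (Svea and Henrik) are combined into a pool of £750,000.
That pool (£750,000) is divided at the great-grandchildren's generation equally among Rangi, Fenna, Ines, Mireille, and Una: £150,000 each.

Kaspar: £1,155,000; Rangi: £150,000; Fenna: £150,000; Ines: £150,000; Xiomara: £375,000; Florian: £375,000; Ulric: £375,000; Tamsin: £750,000; Vance: £750,000; Mireille: £150,000; Una: £150,000; Oren: £375,000; Romilly: £750,000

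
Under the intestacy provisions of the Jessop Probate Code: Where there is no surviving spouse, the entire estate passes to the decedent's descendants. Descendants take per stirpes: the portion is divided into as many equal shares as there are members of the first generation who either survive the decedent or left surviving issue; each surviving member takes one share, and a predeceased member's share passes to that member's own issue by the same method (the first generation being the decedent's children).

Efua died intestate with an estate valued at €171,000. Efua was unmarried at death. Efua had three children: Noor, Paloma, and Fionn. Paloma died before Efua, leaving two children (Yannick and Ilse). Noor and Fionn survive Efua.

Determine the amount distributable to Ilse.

Ilse receives €28,500.

The entire €171,000 passes to the descendants.
That amount (€171,000) is divided into 3 shares of €57,000: Noor and Fionn each take €57,000; Paloma's €57,000 share passes to Paloma's issue.
Paloma's share (€57,000) is divided into 2 shares of €28,500: Yannick and Ilse each take €28,500.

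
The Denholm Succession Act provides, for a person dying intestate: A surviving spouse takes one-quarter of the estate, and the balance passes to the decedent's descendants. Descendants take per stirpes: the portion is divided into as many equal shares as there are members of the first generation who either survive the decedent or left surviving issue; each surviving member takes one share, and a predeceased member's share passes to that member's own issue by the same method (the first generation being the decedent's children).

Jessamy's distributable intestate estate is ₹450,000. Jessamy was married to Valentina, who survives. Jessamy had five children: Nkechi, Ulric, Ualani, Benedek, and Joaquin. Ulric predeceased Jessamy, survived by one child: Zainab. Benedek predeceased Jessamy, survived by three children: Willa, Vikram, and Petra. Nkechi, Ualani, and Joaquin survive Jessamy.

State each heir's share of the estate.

Valentina: ₹112,500; Nkechi: ₹67,500; Zainab: ₹67,500; Ualani: ₹67,500; Willa: ₹22,500; Vikram: ₹22,500; Petra: ₹22,500; Joaquin: ₹67,500

Valentina takes one-quarter of ₹450,000 = ₹112,500. The remaining ₹337,500 passes to the descendants.
The descendants' portion (₹337,500) is divided into 5 shares of ₹67,500: Nkechi, Ualani, and Joaquin each take ₹67,500; Ulric's ₹67,500 share passes to Ulric's issue; Benedek's ₹67,500 share passes to Benedek's issue.
Ulric's share (₹67,500) passes entirely to Zainab.
Benedek's share (₹67,500) is divided into 3 shares of ₹22,500: Willa, Vikram, and Petra each take ₹22,500.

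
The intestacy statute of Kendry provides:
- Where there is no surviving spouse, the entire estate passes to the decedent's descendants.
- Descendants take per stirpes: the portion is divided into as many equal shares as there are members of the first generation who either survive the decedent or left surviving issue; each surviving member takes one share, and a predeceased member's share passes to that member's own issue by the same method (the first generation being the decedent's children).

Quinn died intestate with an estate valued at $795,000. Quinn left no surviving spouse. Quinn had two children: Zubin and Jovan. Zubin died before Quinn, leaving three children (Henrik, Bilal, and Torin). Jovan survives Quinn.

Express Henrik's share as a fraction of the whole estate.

Henrik receives 1/6 of the estate.

The entire $795,000 passes to the descendants.
That amount ($795,000) is divided into 2 shares of $397,500: Jovan takes $397,500; Zubin's $397,500 share passes to Zubin's issue.
Zubin's share ($397,500) is divided into 3 shares of $132,500: Henrik, Bilal, and Torin each take $132,500.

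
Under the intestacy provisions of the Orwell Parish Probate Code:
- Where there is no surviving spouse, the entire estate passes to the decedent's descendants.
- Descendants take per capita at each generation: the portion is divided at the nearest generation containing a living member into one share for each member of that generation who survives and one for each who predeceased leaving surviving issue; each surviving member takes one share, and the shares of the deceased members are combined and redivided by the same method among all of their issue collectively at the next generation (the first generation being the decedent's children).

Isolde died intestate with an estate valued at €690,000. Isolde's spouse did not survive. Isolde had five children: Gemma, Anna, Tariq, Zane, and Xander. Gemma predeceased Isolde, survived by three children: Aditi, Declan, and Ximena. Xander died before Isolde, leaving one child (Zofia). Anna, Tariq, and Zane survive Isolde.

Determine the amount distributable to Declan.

The entire €690,000 passes to the descendants.
That amount (€690,000) is divided at the children's generation into 5 shares of €138,000. Anna, Tariq, and Zane each take €138,000. The 2 shares of the deceased (Gemma and Xander) are combined into a pool of €276,000.
That pool (€276,000) is divided at the grandchildren's generation equally among Aditi, Declan, Ximena, and Zofia: €69,000 each.

Declan receives €69,000.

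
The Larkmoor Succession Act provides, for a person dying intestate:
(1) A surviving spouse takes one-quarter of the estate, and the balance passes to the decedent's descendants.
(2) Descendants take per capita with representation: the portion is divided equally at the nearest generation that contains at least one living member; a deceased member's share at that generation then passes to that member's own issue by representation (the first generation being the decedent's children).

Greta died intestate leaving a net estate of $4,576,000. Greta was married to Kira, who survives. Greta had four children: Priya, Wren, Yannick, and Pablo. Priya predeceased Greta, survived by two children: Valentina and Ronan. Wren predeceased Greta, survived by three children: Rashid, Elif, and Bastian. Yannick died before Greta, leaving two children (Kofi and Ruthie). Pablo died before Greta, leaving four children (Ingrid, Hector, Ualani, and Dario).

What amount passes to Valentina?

Valentina receives $312,000.

Kira takes one-quarter of $4,576,000 = $1,144,000. The remaining $3,432,000 passes to the descendants.
No child survives, so the initial division is made at the grandchildren's generation.
The descendants' portion ($3,432,000) is divided into 11 shares of $312,000: Valentina, Ronan, Rashid, Elif, Bastian, Kofi, Ruthie, Ingrid, Hector, Ualani, and Dario each take $312,000.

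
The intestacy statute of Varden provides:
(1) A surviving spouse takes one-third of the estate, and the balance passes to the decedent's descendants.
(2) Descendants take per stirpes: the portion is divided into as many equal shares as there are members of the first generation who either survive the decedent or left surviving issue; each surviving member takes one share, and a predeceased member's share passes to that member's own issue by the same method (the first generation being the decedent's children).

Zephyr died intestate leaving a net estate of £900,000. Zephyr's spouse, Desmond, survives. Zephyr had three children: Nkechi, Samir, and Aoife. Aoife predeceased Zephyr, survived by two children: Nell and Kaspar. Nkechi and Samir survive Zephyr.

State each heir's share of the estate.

Desmond takes one-third of £900,000 = £300,000. The remaining £600,000 passes to the descendants.
The descendants' portion (£600,000) is divided into 3 shares of £200,000: Nkechi and Samir each take £200,000; Aoife's £200,000 share passes to Aoife's issue.
Aoife's share (£200,000) is divided into 2 shares of £100,000: Nell and Kaspar each take £100,000.

Desmond: £300,000; Nkechi: £200,000; Samir: £200,000; Nell: £100,000; Kaspar: £100,000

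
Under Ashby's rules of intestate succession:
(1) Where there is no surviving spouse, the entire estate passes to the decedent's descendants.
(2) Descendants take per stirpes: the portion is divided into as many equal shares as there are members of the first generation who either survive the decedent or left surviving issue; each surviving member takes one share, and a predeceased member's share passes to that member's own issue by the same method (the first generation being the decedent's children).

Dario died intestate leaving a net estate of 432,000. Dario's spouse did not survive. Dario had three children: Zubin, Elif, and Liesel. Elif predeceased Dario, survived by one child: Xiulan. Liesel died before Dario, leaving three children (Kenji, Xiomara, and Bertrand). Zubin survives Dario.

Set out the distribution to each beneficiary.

Zubin: 144,000; Xiulan: 144,000; Kenji: 48,000; Xiomara: 48,000; Bertrand: 48,000

The entire 432,000 passes to the descendants.
That amount (432,000) is divided into 3 shares of 144,000: Zubin takes 144,000; Elif's 144,000 share passes to Elif's issue; Liesel's 144,000 share passes to Liesel's issue.
Elif's share (144,000) passes entirely to Xiulan.
Liesel's share (144,000) is divided into 3 shares of 48,000: Kenji, Xiomara, and Bertrand each take 48,000.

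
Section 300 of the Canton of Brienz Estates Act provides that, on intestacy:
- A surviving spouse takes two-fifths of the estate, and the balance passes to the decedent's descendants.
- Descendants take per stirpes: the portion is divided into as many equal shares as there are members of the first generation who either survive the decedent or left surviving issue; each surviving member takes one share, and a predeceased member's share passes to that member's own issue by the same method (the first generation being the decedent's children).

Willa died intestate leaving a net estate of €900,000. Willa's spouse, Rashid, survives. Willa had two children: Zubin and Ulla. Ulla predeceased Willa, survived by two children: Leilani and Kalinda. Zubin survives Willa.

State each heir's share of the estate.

Rashid takes two-fifths of €900,000 = €360,000. The remaining €540,000 passes to the descendants.
The descendants' portion (€540,000) is divided into 2 shares of €270,000: Zubin takes €270,000; Ulla's €270,000 share passes to Ulla's issue.
Ulla's share (€270,000) is divided into 2 shares of €135,000: Leilani and Kalinda each take €135,000.

Rashid: €360,000; Zubin: €270,000; Leilani: €135,000; Kalinda: €135,000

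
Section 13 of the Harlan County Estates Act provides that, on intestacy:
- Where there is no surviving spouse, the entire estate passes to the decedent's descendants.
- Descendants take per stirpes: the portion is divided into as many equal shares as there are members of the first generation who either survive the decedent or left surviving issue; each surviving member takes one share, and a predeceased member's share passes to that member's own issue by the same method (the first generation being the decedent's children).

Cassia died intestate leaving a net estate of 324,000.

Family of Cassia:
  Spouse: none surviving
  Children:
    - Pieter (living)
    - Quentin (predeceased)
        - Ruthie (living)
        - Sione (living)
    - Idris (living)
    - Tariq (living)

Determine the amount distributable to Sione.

The entire 324,000 passes to the descendants.
That amount (324,000) is divided into 4 shares of 81,000: Pieter, Idris, and Tariq each take 81,000; Quentin's 81,000 share passes to Quentin's issue.
Quentin's share (81,000) is divided into 2 shares of 40,500: Ruthie and Sione each take 40,500.

Sione receives 40,500.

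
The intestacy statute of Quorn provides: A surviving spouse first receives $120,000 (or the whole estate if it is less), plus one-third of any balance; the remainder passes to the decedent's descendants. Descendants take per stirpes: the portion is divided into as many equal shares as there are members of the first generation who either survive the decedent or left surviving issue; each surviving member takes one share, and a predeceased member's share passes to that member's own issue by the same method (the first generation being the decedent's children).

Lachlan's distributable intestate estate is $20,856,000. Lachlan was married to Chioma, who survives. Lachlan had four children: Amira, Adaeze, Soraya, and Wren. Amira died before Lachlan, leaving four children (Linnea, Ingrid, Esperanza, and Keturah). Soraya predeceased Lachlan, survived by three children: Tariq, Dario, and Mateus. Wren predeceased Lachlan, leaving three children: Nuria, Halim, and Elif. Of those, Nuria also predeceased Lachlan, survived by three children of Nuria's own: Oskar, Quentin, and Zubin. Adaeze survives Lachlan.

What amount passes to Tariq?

Tariq receives $1,152,000.

Chioma first takes $120,000, leaving a balance of $20,736,000. Chioma then takes one-third of the balance ($6,912,000), for a total of $7,032,000. The remaining $13,824,000 passes to the descendants.
The descendants' portion ($13,824,000) is divided into 4 shares of $3,456,000: Adaeze takes $3,456,000; Amira's $3,456,000 share passes to Amira's issue; Soraya's $3,456,000 share passes to Soraya's issue; Wren's $3,456,000 share passes to Wren's issue.
Amira's share ($3,456,000) is divided into 4 shares of $864,000: Linnea, Ingrid, Esperanza, and Keturah each take $864,000.
Soraya's share ($3,456,000) is divided into 3 shares of $1,152,000: Tariq, Dario, and Mateus each take $1,152,000.
Wren's share ($3,456,000) is divided into 3 shares of $1,152,000: Halim and Elif each take $1,152,000; Nuria's $1,152,000 share passes to Nuria's issue.
Nuria's share ($1,152,000) is divided into 3 shares of $384,000: Oskar, Quentin, and Zubin each take $384,000.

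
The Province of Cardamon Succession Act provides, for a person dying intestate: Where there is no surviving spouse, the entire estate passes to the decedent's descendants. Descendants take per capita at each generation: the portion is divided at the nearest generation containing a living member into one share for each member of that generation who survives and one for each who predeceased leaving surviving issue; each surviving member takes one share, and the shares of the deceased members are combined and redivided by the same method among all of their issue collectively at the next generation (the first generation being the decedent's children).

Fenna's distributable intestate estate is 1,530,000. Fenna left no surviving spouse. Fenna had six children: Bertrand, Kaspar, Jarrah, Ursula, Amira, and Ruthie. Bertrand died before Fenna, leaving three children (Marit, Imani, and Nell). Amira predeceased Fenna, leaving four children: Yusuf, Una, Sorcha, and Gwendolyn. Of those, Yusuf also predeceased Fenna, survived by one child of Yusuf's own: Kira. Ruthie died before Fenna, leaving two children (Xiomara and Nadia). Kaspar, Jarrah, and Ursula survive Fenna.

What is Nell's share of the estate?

The entire 1,530,000 passes to the descendants.
That amount (1,530,000) is divided at the children's generation into 6 shares of 255,000. Kaspar, Jarrah, and Ursula each take 255,000. The 3 shares of the deceased (Bertrand, Amira, and Ruthie) are combined into a pool of 765,000.
That pool (765,000) is divided at the grandchildren's generation into 9 shares of 85,000. Marit, Imani, Nell, Una, Sorcha, Gwendolyn, Xiomara, and Nadia each take 85,000. The remaining share for the deceased Yusuf (85,000) is carried to the next generation.
That pool (85,000) passes entirely to Kira, the sole taker at the great-grandchildren's generation.

Nell receives 85,000.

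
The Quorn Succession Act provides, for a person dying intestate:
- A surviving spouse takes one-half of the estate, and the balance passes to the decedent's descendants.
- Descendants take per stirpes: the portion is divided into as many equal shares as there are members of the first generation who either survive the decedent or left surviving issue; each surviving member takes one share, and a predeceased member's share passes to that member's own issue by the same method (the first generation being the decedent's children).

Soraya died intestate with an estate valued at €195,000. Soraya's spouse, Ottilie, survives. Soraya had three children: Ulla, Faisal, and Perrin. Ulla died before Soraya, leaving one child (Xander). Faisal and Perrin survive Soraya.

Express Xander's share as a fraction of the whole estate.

Ottilie takes one-half of €195,000 = €97,500. The remaining €97,500 passes to the descendants.
The descendants' portion (€97,500) is divided into 3 shares of €32,500: Faisal and Perrin each take €32,500; Ulla's €32,500 share passes to Ulla's issue.
Ulla's share (€32,500) passes entirely to Xander.

Xander receives 1/6 of the estate.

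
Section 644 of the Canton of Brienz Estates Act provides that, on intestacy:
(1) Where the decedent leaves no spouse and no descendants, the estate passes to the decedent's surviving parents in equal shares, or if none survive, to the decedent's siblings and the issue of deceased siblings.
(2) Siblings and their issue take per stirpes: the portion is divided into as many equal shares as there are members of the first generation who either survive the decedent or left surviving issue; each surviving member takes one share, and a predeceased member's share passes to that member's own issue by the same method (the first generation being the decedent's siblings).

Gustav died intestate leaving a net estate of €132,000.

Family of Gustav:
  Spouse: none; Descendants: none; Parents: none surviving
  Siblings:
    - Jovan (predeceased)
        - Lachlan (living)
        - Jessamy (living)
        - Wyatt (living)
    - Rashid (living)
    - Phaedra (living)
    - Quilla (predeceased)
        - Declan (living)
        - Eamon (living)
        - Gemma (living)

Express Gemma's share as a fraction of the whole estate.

Gemma receives 1/12 of the estate.

The entire €132,000 passes to the siblings and their issue.
That amount (€132,000) is divided into 4 shares of €33,000: Rashid and Phaedra each take €33,000; Jovan's €33,000 share passes to Jovan's issue; Quilla's €33,000 share passes to Quilla's issue.
Jovan's share (€33,000) is divided into 3 shares of €11,000: Lachlan, Jessamy, and Wyatt each take €11,000.
Quilla's share (€33,000) is divided into 3 shares of €11,000: Declan, Eamon, and Gemma each take €11,000.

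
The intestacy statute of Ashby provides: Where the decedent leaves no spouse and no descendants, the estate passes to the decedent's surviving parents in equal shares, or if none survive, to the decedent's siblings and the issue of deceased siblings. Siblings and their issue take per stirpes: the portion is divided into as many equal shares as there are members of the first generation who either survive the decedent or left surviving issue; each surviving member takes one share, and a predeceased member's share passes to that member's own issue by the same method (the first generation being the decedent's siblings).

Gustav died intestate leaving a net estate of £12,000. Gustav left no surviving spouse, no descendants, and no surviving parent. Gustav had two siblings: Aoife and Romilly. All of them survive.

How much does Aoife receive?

The entire £12,000 passes to the siblings and their issue.
That amount (£12,000) is divided into 2 shares of £6,000: Aoife and Romilly each take £6,000.

Aoife receives £6,000.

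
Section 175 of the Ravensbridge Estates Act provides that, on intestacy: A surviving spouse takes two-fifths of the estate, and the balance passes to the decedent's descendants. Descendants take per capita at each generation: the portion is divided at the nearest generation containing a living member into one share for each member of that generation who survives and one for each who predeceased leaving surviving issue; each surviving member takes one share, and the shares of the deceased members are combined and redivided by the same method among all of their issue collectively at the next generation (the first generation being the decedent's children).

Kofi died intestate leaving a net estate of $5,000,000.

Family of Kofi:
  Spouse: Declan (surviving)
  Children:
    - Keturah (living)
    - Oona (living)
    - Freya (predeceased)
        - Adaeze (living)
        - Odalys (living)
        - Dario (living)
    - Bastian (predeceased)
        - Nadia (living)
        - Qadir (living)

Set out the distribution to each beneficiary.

Declan: $2,000,000; Keturah: $750,000; Oona: $750,000; Adaeze: $300,000; Odalys: $300,000; Dario: $300,000; Nadia: $300,000; Qadir: $300,000

Declan takes two-fifths of $5,000,000 = $2,000,000. The remaining $3,000,000 passes to the descendants.
The descendants' portion ($3,000,000) is divided at the children's generation into 4 shares of $750,000. Keturah and Oona each take $750,000. The 2 shares of the deceased (Freya and Bastian) are combined into a pool of $1,500,000.
That pool ($1,500,000) is divided at the grandchildren's generation equally among Adaeze, Odalys, Dario, Nadia, and Qadir: $300,000 each.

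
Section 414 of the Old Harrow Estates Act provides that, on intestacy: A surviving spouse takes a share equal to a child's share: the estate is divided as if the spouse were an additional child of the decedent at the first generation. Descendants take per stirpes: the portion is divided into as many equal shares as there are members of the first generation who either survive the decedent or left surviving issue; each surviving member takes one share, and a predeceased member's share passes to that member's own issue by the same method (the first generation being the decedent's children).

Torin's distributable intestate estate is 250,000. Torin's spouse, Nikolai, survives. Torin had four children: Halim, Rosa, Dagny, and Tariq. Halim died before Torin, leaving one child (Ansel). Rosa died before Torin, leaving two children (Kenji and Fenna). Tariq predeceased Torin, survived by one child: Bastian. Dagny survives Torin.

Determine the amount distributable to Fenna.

The spouse counts as an additional share at the children's level, so there are 5 primary shares of 50,000. Nikolai takes one such share (50,000).
The children's combined portion (200,000) is divided into 4 shares of 50,000: Dagny takes 50,000; Halim's 50,000 share passes to Halim's issue; Rosa's 50,000 share passes to Rosa's issue; Tariq's 50,000 share passes to Tariq's issue.
Halim's share (50,000) passes entirely to Ansel.
Rosa's share (50,000) is divided into 2 shares of 25,000: Kenji and Fenna each take 25,000.
Tariq's share (50,000) passes entirely to Bastian.

Fenna receives 25,000.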